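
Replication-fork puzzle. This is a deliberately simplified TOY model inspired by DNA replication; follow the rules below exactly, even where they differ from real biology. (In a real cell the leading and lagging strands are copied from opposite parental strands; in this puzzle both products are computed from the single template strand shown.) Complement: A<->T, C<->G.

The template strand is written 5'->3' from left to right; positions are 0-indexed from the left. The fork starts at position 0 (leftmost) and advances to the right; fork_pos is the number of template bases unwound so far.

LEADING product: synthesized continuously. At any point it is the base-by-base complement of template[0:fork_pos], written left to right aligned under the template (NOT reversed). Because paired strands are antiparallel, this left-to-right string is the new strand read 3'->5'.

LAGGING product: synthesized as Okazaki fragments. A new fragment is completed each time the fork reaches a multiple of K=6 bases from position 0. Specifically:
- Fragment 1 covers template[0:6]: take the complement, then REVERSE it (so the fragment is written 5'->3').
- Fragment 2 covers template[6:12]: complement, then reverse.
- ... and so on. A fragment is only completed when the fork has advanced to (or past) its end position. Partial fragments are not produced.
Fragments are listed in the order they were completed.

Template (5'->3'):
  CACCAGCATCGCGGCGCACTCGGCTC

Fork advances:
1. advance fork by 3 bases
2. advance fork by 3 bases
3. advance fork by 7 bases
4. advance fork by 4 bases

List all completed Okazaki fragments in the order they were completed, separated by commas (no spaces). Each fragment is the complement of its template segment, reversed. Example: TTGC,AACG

Answer: CTGGTG,GCGATG

Derivation:
Step 1: advance 3 -> fork_pos = 0 + 3 = 3. Next multiple of 6 is 6 (not reached); still 0 fragment(s).
Step 2: advance 3 -> fork_pos = 3 + 3 = 6. Reached multiple(s) of 6: 6 -> fragment 1 completed (1 total).
Step 3: advance 7 -> fork_pos = 6 + 7 = 13. Reached multiple(s) of 6: 12 -> fragment 2 completed (2 total).
Step 4: advance 4 -> fork_pos = 13 + 4 = 17. Next multiple of 6 is 18 (not reached); still 2 fragment(s).
Final fork_pos = 17, so 2 fragment(s) are complete. Build each: template segment -> complement -> reverse.
Fragment 1: template[0:6] = CACCAG -> complement GTGGTC -> reversed CTGGTG
Fragment 2: template[6:12] = CATCGC -> complement GTAGCG -> reversed GCGATG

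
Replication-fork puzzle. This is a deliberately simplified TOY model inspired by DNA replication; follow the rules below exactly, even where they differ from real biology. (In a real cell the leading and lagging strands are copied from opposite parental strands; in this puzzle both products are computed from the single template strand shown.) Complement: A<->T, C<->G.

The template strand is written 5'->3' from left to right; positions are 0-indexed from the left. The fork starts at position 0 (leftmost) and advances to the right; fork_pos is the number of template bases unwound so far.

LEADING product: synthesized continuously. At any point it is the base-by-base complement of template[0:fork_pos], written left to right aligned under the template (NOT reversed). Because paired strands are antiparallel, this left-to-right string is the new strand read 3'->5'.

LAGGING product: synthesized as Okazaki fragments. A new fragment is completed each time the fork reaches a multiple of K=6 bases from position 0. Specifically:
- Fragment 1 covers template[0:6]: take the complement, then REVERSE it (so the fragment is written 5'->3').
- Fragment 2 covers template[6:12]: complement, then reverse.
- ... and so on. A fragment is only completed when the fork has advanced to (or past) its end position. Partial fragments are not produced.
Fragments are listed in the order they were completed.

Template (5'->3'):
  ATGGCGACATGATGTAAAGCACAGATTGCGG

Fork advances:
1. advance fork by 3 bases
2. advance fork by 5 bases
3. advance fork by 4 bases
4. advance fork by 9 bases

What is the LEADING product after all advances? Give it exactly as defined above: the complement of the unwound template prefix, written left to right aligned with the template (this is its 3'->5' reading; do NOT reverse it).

Step 1: advance 3 -> fork_pos = 0 + 3 = 3.
Step 2: advance 5 -> fork_pos = 3 + 5 = 8.
Step 3: advance 4 -> fork_pos = 8 + 4 = 12.
Step 4: advance 9 -> fork_pos = 12 + 9 = 21.
Unwound prefix: template[0:21] = ATGGCGACATGATGTAAAGCA
Complement it base by base (A<->T, C<->G), keeping left-to-right order:
  [0:5] ATGGC -> TACCG
  [5:10] GACAT -> CTGTA
  [10:15] GATGT -> CTACA
  [15:20] AAAGC -> TTTCG
  [20:21] A -> T
Concatenate: TACCGCTGTACTACATTTCGT (length 21; written aligned with the template, i.e. 3'->5').

Answer: TACCGCTGTACTACATTTCGT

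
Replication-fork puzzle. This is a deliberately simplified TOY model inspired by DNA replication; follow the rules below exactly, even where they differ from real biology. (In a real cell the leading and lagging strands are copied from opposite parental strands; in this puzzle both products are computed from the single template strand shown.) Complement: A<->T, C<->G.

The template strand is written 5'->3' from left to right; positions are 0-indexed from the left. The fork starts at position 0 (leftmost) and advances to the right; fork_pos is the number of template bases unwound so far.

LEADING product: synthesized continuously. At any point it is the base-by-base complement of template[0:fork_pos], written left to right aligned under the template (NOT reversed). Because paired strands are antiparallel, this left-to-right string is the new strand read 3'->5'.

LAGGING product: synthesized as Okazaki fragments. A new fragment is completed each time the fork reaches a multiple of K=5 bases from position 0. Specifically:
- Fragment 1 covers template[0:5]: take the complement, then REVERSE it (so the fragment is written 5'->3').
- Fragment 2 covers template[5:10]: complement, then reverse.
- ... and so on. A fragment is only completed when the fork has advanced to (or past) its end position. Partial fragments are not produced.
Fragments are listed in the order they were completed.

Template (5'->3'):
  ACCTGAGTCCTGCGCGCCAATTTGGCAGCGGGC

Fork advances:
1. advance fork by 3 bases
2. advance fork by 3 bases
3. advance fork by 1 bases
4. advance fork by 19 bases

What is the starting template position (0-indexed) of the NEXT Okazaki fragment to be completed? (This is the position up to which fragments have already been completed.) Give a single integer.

Step 1: advance 3 -> fork_pos = 0 + 3 = 3. Next multiple of 5 is 5 (not reached); still 0 fragment(s).
Step 2: advance 3 -> fork_pos = 3 + 3 = 6. Reached multiple(s) of 5: 5 -> fragment 1 completed (1 total).
Step 3: advance 1 -> fork_pos = 6 + 1 = 7. Next multiple of 5 is 10 (not reached); still 1 fragment(s).
Step 4: advance 19 -> fork_pos = 7 + 19 = 26. Reached multiple(s) of 5: 10, 15, 20, 25 -> fragments 2-5 completed (5 total).
5 fragment(s) completed, covering template[0:25] (5 x 5 = 25). The next fragment, fragment 6, covers template[25:30], so it starts at position 25.

Answer: 25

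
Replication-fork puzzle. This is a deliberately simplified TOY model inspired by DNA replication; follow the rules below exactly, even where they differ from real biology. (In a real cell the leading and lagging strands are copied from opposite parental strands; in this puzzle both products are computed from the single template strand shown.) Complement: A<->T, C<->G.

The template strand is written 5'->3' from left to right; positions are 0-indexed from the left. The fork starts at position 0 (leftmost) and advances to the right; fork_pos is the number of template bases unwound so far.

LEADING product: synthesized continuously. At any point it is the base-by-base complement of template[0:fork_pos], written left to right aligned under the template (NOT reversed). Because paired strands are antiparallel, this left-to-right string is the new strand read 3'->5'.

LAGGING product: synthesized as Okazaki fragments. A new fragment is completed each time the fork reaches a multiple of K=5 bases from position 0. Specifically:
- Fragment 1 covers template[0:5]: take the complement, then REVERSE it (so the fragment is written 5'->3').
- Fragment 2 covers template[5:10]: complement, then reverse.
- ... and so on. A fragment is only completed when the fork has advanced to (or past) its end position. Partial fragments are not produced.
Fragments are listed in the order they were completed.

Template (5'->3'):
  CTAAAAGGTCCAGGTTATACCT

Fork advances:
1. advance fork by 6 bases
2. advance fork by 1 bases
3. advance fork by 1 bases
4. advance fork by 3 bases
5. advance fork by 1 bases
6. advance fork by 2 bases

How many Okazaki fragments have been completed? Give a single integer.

Answer: 2

Derivation:
Step 1: advance 6 -> fork_pos = 0 + 6 = 6. Reached multiple(s) of 5: 5 -> fragment 1 completed (1 total).
Step 2: advance 1 -> fork_pos = 6 + 1 = 7. Next multiple of 5 is 10 (not reached); still 1 fragment(s).
Step 3: advance 1 -> fork_pos = 7 + 1 = 8. Next multiple of 5 is 10 (not reached); still 1 fragment(s).
Step 4: advance 3 -> fork_pos = 8 + 3 = 11. Reached multiple(s) of 5: 10 -> fragment 2 completed (2 total).
Step 5: advance 1 -> fork_pos = 11 + 1 = 12. Next multiple of 5 is 15 (not reached); still 2 fragment(s).
Step 6: advance 2 -> fork_pos = 12 + 2 = 14. Next multiple of 5 is 15 (not reached); still 2 fragment(s).
Check: final fork_pos = 14; the multiples of 5 that are <= 14 are 5..10 -> 14 // 5 = 2 completed fragment(s).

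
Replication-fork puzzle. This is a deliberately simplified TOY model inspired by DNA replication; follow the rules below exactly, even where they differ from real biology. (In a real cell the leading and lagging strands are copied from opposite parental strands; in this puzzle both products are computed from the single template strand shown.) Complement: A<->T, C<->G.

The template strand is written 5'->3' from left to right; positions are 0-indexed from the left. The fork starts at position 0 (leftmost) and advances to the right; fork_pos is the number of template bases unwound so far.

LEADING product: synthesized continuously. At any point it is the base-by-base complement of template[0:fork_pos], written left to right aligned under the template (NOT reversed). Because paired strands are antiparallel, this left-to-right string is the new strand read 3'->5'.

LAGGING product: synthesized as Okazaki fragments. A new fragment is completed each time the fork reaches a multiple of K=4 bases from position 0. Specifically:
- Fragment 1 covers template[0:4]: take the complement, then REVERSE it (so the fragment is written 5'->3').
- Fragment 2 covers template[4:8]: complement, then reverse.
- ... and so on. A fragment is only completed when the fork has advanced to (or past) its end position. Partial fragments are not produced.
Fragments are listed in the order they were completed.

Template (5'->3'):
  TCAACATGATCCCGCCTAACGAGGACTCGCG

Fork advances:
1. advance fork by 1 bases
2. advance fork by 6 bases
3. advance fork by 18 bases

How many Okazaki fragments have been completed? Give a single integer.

Answer: 6

Derivation:
Step 1: advance 1 -> fork_pos = 0 + 1 = 1. Next multiple of 4 is 4 (not reached); still 0 fragment(s).
Step 2: advance 6 -> fork_pos = 1 + 6 = 7. Reached multiple(s) of 4: 4 -> fragment 1 completed (1 total).
Step 3: advance 18 -> fork_pos = 7 + 18 = 25. Reached multiple(s) of 4: 8, 12, 16, 20, 24 -> fragments 2-6 completed (6 total).
Check: final fork_pos = 25; the multiples of 4 that are <= 25 are 4..24 -> 25 // 4 = 6 completed fragment(s).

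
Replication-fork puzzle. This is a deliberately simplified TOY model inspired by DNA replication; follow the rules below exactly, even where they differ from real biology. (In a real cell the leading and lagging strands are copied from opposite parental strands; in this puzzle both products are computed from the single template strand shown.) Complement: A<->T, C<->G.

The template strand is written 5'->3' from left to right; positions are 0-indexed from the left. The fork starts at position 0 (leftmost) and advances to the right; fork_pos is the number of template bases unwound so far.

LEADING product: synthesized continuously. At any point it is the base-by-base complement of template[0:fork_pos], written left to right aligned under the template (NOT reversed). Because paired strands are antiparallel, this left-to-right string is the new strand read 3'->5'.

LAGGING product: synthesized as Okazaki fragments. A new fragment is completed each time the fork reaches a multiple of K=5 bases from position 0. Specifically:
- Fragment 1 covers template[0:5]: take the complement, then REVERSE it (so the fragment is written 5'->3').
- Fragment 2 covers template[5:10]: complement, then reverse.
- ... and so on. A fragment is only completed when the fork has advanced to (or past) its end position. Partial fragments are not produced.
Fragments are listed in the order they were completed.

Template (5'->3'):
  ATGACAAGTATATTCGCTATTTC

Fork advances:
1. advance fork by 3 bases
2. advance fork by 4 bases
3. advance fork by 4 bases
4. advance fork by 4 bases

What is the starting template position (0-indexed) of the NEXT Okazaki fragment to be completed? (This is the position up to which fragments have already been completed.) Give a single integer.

Answer: 15

Derivation:
Step 1: advance 3 -> fork_pos = 0 + 3 = 3. Next multiple of 5 is 5 (not reached); still 0 fragment(s).
Step 2: advance 4 -> fork_pos = 3 + 4 = 7. Reached multiple(s) of 5: 5 -> fragment 1 completed (1 total).
Step 3: advance 4 -> fork_pos = 7 + 4 = 11. Reached multiple(s) of 5: 10 -> fragment 2 completed (2 total).
Step 4: advance 4 -> fork_pos = 11 + 4 = 15. Reached multiple(s) of 5: 15 -> fragment 3 completed (3 total).
3 fragment(s) completed, covering template[0:15] (3 x 5 = 15). The next fragment, fragment 4, covers template[15:20], so it starts at position 15.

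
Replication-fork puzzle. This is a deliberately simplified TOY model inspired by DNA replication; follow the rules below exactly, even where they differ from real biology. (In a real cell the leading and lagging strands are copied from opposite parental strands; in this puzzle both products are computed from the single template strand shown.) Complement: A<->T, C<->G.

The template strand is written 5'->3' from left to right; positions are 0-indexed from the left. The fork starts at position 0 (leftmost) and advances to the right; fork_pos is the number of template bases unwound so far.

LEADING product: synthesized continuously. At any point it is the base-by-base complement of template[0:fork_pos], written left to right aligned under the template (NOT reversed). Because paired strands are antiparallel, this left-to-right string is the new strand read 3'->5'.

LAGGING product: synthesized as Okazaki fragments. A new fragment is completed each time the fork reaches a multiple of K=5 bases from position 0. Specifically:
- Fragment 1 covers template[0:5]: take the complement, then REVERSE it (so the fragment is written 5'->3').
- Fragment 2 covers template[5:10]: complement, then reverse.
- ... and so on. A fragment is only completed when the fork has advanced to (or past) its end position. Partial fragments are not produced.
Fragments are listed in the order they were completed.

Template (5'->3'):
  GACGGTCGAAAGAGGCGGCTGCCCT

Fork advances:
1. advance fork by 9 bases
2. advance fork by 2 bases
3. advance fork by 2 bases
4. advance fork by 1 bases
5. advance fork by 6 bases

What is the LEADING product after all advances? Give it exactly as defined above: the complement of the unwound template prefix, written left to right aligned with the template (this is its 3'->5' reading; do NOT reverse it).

Answer: CTGCCAGCTTTCTCCGCCGA

Derivation:
Step 1: advance 9 -> fork_pos = 0 + 9 = 9.
Step 2: advance 2 -> fork_pos = 9 + 2 = 11.
Step 3: advance 2 -> fork_pos = 11 + 2 = 13.
Step 4: advance 1 -> fork_pos = 13 + 1 = 14.
Step 5: advance 6 -> fork_pos = 14 + 6 = 20.
Unwound prefix: template[0:20] = GACGGTCGAAAGAGGCGGCT
Complement it base by base (A<->T, C<->G), keeping left-to-right order:
  [0:5] GACGG -> CTGCC
  [5:10] TCGAA -> AGCTT
  [10:15] AGAGG -> TCTCC
  [15:20] CGGCT -> GCCGA
Concatenate: CTGCCAGCTTTCTCCGCCGA (length 20; written aligned with the template, i.e. 3'->5').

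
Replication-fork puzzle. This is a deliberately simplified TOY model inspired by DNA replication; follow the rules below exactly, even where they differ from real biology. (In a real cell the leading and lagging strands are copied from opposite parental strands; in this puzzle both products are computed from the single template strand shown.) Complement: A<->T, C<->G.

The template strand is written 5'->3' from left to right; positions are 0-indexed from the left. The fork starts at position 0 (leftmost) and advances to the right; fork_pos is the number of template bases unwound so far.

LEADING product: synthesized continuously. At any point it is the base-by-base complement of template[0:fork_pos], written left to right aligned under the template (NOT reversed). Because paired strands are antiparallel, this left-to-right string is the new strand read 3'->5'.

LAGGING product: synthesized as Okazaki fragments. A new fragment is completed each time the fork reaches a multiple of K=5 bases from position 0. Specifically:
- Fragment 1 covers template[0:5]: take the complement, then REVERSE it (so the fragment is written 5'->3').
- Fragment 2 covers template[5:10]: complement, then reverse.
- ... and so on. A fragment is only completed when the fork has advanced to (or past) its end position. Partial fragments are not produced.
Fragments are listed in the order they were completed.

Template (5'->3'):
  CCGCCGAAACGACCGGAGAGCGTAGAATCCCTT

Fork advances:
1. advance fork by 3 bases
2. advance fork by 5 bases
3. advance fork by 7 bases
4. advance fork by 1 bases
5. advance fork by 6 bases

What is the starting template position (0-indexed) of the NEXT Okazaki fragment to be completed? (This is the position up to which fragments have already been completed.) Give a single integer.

Step 1: advance 3 -> fork_pos = 0 + 3 = 3. Next multiple of 5 is 5 (not reached); still 0 fragment(s).
Step 2: advance 5 -> fork_pos = 3 + 5 = 8. Reached multiple(s) of 5: 5 -> fragment 1 completed (1 total).
Step 3: advance 7 -> fork_pos = 8 + 7 = 15. Reached multiple(s) of 5: 10, 15 -> fragments 2-3 completed (3 total).
Step 4: advance 1 -> fork_pos = 15 + 1 = 16. Next multiple of 5 is 20 (not reached); still 3 fragment(s).
Step 5: advance 6 -> fork_pos = 16 + 6 = 22. Reached multiple(s) of 5: 20 -> fragment 4 completed (4 total).
4 fragment(s) completed, covering template[0:20] (4 x 5 = 20). The next fragment, fragment 5, covers template[20:25], so it starts at position 20.

Answer: 20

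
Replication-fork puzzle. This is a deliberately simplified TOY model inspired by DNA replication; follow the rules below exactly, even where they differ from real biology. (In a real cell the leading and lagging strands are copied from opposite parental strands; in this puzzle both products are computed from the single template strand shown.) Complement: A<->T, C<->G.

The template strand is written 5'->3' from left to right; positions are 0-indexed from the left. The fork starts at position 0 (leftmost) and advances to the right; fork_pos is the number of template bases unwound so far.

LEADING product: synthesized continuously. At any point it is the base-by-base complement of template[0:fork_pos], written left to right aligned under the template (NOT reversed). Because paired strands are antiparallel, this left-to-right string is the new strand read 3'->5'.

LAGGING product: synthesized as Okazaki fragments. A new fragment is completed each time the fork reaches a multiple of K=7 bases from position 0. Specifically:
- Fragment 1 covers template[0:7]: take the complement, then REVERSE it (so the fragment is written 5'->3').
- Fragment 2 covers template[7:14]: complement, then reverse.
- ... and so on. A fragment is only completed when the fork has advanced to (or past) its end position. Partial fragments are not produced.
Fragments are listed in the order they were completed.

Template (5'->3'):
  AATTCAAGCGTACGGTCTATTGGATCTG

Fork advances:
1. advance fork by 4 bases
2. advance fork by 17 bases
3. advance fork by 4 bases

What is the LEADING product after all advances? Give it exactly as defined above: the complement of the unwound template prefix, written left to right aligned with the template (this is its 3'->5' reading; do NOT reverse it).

Step 1: advance 4 -> fork_pos = 0 + 4 = 4.
Step 2: advance 17 -> fork_pos = 4 + 17 = 21.
Step 3: advance 4 -> fork_pos = 21 + 4 = 25.
Unwound prefix: template[0:25] = AATTCAAGCGTACGGTCTATTGGAT
Complement it base by base (A<->T, C<->G), keeping left-to-right order:
  [0:5] AATTC -> TTAAG
  [5:10] AAGCG -> TTCGC
  [10:15] TACGG -> ATGCC
  [15:20] TCTAT -> AGATA
  [20:25] TGGAT -> ACCTA
Concatenate: TTAAGTTCGCATGCCAGATAACCTA (length 25; written aligned with the template, i.e. 3'->5').

Answer: TTAAGTTCGCATGCCAGATAACCTA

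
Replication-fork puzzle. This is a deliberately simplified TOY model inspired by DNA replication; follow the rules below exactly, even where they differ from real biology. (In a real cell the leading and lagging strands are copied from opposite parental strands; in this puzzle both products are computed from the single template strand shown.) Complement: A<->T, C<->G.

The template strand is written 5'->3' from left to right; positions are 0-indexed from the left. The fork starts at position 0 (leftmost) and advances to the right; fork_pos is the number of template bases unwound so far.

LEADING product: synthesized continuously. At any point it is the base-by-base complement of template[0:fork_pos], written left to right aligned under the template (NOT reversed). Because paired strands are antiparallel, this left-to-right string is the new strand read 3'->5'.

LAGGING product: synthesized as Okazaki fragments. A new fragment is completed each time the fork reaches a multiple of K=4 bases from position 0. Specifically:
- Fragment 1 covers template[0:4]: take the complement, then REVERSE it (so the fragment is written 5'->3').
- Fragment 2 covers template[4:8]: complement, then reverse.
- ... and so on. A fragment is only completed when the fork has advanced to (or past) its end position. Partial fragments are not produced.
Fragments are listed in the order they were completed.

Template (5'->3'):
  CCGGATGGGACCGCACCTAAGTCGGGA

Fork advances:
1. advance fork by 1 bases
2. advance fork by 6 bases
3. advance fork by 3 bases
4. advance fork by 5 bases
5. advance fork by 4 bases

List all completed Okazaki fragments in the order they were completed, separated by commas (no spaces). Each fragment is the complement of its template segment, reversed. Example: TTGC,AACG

Step 1: advance 1 -> fork_pos = 0 + 1 = 1. Next multiple of 4 is 4 (not reached); still 0 fragment(s).
Step 2: advance 6 -> fork_pos = 1 + 6 = 7. Reached multiple(s) of 4: 4 -> fragment 1 completed (1 total).
Step 3: advance 3 -> fork_pos = 7 + 3 = 10. Reached multiple(s) of 4: 8 -> fragment 2 completed (2 total).
Step 4: advance 5 -> fork_pos = 10 + 5 = 15. Reached multiple(s) of 4: 12 -> fragment 3 completed (3 total).
Step 5: advance 4 -> fork_pos = 15 + 4 = 19. Reached multiple(s) of 4: 16 -> fragment 4 completed (4 total).
Final fork_pos = 19, so 4 fragment(s) are complete. Build each: template segment -> complement -> reverse.
Fragment 1: template[0:4] = CCGG -> complement GGCC -> reversed CCGG
Fragment 2: template[4:8] = ATGG -> complement TACC -> reversed CCAT
Fragment 3: template[8:12] = GACC -> complement CTGG -> reversed GGTC
Fragment 4: template[12:16] = GCAC -> complement CGTG -> reversed GTGC

Answer: CCGG,CCAT,GGTC,GTGC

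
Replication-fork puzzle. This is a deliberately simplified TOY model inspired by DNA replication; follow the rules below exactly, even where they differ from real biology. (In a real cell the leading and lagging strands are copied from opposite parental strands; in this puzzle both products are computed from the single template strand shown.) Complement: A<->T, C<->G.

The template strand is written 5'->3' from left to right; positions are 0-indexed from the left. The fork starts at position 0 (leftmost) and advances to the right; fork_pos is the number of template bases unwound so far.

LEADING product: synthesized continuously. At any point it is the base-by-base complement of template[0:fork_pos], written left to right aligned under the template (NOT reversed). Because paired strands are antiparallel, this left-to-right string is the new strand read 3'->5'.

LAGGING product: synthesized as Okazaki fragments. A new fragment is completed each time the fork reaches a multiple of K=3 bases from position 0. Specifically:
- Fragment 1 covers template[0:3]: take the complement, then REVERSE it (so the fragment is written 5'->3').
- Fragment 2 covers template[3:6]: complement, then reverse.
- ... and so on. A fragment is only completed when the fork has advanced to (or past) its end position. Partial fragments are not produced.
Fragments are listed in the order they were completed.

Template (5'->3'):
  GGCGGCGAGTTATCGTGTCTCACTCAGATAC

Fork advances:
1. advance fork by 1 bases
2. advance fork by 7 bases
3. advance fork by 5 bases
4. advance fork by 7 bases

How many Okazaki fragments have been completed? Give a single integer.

Answer: 6

Derivation:
Step 1: advance 1 -> fork_pos = 0 + 1 = 1. Next multiple of 3 is 3 (not reached); still 0 fragment(s).
Step 2: advance 7 -> fork_pos = 1 + 7 = 8. Reached multiple(s) of 3: 3, 6 -> fragments 1-2 completed (2 total).
Step 3: advance 5 -> fork_pos = 8 + 5 = 13. Reached multiple(s) of 3: 9, 12 -> fragments 3-4 completed (4 total).
Step 4: advance 7 -> fork_pos = 13 + 7 = 20. Reached multiple(s) of 3: 15, 18 -> fragments 5-6 completed (6 total).
Check: final fork_pos = 20; the multiples of 3 that are <= 20 are 3..18 -> 20 // 3 = 6 completed fragment(s).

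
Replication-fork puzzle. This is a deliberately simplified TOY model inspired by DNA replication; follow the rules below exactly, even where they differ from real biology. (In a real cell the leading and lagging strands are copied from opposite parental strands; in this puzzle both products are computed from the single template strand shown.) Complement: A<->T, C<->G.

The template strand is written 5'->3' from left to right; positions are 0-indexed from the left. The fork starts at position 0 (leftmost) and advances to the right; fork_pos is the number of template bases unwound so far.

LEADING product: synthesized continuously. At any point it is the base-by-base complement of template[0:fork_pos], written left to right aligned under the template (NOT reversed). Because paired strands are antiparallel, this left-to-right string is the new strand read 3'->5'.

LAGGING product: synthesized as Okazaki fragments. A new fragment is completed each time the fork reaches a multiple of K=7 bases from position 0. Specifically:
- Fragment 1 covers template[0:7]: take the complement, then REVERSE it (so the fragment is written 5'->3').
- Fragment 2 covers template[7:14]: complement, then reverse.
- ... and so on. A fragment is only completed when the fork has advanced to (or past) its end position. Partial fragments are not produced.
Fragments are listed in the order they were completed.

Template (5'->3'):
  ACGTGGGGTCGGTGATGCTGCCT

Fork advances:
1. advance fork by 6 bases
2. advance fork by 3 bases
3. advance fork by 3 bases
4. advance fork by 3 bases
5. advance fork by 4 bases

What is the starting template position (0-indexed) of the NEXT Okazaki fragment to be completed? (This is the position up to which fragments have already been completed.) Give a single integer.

Answer: 14

Derivation:
Step 1: advance 6 -> fork_pos = 0 + 6 = 6. Next multiple of 7 is 7 (not reached); still 0 fragment(s).
Step 2: advance 3 -> fork_pos = 6 + 3 = 9. Reached multiple(s) of 7: 7 -> fragment 1 completed (1 total).
Step 3: advance 3 -> fork_pos = 9 + 3 = 12. Next multiple of 7 is 14 (not reached); still 1 fragment(s).
Step 4: advance 3 -> fork_pos = 12 + 3 = 15. Reached multiple(s) of 7: 14 -> fragment 2 completed (2 total).
Step 5: advance 4 -> fork_pos = 15 + 4 = 19. Next multiple of 7 is 21 (not reached); still 2 fragment(s).
2 fragment(s) completed, covering template[0:14] (2 x 7 = 14). The next fragment, fragment 3, covers template[14:21], so it starts at position 14.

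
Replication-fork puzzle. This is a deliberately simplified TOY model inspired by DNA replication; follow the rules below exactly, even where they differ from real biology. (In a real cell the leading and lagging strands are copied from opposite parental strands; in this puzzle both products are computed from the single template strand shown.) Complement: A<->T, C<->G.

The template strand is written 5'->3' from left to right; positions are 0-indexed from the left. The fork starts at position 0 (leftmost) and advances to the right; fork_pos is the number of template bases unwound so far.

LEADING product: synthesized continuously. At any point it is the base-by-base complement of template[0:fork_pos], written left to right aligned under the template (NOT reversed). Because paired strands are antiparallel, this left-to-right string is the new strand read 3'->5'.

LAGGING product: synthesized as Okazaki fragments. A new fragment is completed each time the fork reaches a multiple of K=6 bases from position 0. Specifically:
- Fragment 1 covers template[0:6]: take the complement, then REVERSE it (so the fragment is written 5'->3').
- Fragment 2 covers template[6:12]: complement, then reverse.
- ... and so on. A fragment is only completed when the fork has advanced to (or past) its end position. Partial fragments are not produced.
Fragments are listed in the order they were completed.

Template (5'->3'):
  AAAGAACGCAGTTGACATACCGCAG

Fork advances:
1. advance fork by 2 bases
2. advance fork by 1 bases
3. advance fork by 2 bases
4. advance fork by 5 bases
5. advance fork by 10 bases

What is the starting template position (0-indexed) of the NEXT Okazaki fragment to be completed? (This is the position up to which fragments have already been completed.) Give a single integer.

Step 1: advance 2 -> fork_pos = 0 + 2 = 2. Next multiple of 6 is 6 (not reached); still 0 fragment(s).
Step 2: advance 1 -> fork_pos = 2 + 1 = 3. Next multiple of 6 is 6 (not reached); still 0 fragment(s).
Step 3: advance 2 -> fork_pos = 3 + 2 = 5. Next multiple of 6 is 6 (not reached); still 0 fragment(s).
Step 4: advance 5 -> fork_pos = 5 + 5 = 10. Reached multiple(s) of 6: 6 -> fragment 1 completed (1 total).
Step 5: advance 10 -> fork_pos = 10 + 10 = 20. Reached multiple(s) of 6: 12, 18 -> fragments 2-3 completed (3 total).
3 fragment(s) completed, covering template[0:18] (3 x 6 = 18). The next fragment, fragment 4, covers template[18:24], so it starts at position 18.

Answer: 18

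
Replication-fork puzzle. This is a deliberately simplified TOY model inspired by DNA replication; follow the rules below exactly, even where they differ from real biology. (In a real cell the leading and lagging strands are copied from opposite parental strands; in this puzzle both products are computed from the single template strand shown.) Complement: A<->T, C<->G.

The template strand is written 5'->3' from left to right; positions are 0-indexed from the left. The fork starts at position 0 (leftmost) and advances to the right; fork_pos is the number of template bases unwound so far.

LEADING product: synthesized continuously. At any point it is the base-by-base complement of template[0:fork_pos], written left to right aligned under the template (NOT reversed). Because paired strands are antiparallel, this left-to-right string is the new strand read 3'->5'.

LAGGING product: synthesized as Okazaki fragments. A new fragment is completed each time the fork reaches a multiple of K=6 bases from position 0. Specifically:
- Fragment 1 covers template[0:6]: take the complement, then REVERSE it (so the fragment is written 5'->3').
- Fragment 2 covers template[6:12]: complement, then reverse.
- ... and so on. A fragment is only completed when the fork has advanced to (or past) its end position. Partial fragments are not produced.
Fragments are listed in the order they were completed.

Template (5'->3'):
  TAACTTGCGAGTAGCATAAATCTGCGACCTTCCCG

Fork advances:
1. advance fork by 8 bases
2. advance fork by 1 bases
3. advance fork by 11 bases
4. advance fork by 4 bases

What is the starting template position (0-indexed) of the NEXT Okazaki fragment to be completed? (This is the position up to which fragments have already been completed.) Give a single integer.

Step 1: advance 8 -> fork_pos = 0 + 8 = 8. Reached multiple(s) of 6: 6 -> fragment 1 completed (1 total).
Step 2: advance 1 -> fork_pos = 8 + 1 = 9. Next multiple of 6 is 12 (not reached); still 1 fragment(s).
Step 3: advance 11 -> fork_pos = 9 + 11 = 20. Reached multiple(s) of 6: 12, 18 -> fragments 2-3 completed (3 total).
Step 4: advance 4 -> fork_pos = 20 + 4 = 24. Reached multiple(s) of 6: 24 -> fragment 4 completed (4 total).
4 fragment(s) completed, covering template[0:24] (4 x 6 = 24). The next fragment, fragment 5, covers template[24:30], so it starts at position 24.

Answer: 24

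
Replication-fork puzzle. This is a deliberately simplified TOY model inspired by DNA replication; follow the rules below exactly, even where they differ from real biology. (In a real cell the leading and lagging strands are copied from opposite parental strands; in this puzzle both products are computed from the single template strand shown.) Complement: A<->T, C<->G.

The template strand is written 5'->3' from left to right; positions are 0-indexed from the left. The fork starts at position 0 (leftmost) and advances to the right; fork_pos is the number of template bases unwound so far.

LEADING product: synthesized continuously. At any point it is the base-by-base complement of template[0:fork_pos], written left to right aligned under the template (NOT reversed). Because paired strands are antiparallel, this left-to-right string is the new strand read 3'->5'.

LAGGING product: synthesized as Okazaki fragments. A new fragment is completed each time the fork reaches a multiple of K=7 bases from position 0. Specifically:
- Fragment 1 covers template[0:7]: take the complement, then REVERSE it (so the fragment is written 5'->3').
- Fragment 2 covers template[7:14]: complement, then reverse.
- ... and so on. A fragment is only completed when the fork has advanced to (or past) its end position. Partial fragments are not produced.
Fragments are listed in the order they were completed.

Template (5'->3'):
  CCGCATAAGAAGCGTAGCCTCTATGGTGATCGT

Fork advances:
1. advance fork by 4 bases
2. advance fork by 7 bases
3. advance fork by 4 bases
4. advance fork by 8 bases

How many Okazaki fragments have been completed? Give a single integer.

Answer: 3

Derivation:
Step 1: advance 4 -> fork_pos = 0 + 4 = 4. Next multiple of 7 is 7 (not reached); still 0 fragment(s).
Step 2: advance 7 -> fork_pos = 4 + 7 = 11. Reached multiple(s) of 7: 7 -> fragment 1 completed (1 total).
Step 3: advance 4 -> fork_pos = 11 + 4 = 15. Reached multiple(s) of 7: 14 -> fragment 2 completed (2 total).
Step 4: advance 8 -> fork_pos = 15 + 8 = 23. Reached multiple(s) of 7: 21 -> fragment 3 completed (3 total).
Check: final fork_pos = 23; the multiples of 7 that are <= 23 are 7..21 -> 23 // 7 = 3 completed fragment(s).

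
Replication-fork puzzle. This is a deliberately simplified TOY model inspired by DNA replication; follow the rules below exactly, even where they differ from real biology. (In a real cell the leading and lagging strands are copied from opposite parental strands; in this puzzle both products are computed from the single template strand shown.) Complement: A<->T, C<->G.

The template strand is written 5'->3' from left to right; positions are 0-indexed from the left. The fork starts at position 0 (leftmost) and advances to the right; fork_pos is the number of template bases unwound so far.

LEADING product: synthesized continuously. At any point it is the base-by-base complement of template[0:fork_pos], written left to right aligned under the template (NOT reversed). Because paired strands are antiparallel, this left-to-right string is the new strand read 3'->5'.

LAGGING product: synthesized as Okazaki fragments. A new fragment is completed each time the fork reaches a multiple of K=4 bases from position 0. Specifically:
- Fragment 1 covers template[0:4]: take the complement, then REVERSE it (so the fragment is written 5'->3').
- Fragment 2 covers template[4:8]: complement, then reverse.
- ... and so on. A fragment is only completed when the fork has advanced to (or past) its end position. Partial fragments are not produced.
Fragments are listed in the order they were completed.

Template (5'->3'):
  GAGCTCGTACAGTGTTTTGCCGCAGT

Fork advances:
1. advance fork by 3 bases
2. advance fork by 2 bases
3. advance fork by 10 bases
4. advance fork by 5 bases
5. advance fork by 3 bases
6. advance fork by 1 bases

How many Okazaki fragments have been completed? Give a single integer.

Step 1: advance 3 -> fork_pos = 0 + 3 = 3. Next multiple of 4 is 4 (not reached); still 0 fragment(s).
Step 2: advance 2 -> fork_pos = 3 + 2 = 5. Reached multiple(s) of 4: 4 -> fragment 1 completed (1 total).
Step 3: advance 10 -> fork_pos = 5 + 10 = 15. Reached multiple(s) of 4: 8, 12 -> fragments 2-3 completed (3 total).
Step 4: advance 5 -> fork_pos = 15 + 5 = 20. Reached multiple(s) of 4: 16, 20 -> fragments 4-5 completed (5 total).
Step 5: advance 3 -> fork_pos = 20 + 3 = 23. Next multiple of 4 is 24 (not reached); still 5 fragment(s).
Step 6: advance 1 -> fork_pos = 23 + 1 = 24. Reached multiple(s) of 4: 24 -> fragment 6 completed (6 total).
Check: final fork_pos = 24; the multiples of 4 that are <= 24 are 4..24 -> 24 // 4 = 6 completed fragment(s).

Answer: 6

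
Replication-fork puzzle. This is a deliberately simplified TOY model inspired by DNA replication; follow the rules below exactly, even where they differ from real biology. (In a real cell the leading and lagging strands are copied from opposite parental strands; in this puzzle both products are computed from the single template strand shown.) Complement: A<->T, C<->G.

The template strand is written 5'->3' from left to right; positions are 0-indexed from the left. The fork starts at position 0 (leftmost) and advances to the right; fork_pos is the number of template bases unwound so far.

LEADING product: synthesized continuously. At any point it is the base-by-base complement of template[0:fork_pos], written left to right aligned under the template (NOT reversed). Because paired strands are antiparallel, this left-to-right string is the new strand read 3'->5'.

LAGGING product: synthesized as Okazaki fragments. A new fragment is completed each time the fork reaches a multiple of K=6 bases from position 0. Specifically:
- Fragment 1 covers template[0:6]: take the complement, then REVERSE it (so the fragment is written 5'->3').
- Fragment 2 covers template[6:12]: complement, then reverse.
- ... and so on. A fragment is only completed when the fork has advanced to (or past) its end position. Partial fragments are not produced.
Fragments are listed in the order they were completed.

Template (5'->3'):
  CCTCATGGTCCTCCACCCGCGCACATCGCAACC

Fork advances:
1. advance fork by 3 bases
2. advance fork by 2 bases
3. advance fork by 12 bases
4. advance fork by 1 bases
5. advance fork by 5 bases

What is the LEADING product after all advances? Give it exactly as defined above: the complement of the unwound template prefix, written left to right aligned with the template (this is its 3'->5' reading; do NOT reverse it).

Answer: GGAGTACCAGGAGGTGGGCGCGT

Derivation:
Step 1: advance 3 -> fork_pos = 0 + 3 = 3.
Step 2: advance 2 -> fork_pos = 3 + 2 = 5.
Step 3: advance 12 -> fork_pos = 5 + 12 = 17.
Step 4: advance 1 -> fork_pos = 17 + 1 = 18.
Step 5: advance 5 -> fork_pos = 18 + 5 = 23.
Unwound prefix: template[0:23] = CCTCATGGTCCTCCACCCGCGCA
Complement it base by base (A<->T, C<->G), keeping left-to-right order:
  [0:5] CCTCA -> GGAGT
  [5:10] TGGTC -> ACCAG
  [10:15] CTCCA -> GAGGT
  [15:20] CCCGC -> GGGCG
  [20:23] GCA -> CGT
Concatenate: GGAGTACCAGGAGGTGGGCGCGT (length 23; written aligned with the template, i.e. 3'->5').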